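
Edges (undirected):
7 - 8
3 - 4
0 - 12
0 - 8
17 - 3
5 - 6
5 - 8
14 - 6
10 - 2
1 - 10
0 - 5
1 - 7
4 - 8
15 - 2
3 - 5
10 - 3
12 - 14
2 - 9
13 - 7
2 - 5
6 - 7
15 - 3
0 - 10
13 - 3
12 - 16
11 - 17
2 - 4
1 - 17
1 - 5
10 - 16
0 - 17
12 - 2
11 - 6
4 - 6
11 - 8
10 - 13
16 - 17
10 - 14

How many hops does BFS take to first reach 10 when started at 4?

2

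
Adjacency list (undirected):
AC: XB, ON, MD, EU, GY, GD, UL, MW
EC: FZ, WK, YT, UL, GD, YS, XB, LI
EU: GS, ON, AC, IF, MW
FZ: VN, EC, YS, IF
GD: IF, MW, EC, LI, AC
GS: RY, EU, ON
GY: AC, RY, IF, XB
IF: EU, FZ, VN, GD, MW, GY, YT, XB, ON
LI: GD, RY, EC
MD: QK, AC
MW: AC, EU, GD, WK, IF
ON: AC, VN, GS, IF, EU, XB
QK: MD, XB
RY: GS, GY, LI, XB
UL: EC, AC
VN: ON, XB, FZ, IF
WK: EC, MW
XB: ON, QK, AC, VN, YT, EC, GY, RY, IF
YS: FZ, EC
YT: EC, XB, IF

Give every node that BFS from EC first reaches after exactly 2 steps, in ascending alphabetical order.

Level 0: EC
Level 1: FZ, GD, LI, UL, WK, XB, YS, YT
Level 2: AC, GY, IF, MW, ON, QK, RY, VN
Level 3: EU, GS, MD

AC, GY, IF, MW, ON, QK, RY, VN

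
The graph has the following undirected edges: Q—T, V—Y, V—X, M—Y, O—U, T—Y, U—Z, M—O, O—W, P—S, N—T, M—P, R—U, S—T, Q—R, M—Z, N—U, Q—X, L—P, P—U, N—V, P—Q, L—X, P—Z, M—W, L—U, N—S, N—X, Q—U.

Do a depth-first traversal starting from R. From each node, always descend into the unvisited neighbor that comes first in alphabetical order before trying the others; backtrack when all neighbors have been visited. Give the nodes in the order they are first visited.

Visit R
R → Q
Q → P
P → L
L → U
U → N
N → S
S → T
T → Y
Y → M
M → O
O → W
M → Z
Y → V
V → X

R -> Q -> P -> L -> U -> N -> S -> T -> Y -> M -> O -> W -> Z -> V -> X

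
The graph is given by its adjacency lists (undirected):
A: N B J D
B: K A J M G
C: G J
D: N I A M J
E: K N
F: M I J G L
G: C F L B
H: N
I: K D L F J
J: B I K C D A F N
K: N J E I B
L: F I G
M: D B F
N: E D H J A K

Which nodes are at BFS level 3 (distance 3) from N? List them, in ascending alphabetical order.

Level 0: N
Level 1: A, D, E, H, J, K
Level 2: B, C, F, I, M
Level 3: G, L

G, L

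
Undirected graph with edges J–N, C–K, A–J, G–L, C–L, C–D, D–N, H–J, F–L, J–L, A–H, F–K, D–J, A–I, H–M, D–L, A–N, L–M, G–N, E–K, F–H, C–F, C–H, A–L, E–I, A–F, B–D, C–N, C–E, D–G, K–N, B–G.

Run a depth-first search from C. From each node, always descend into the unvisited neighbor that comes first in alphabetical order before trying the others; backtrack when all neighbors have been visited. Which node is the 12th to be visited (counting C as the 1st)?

E

Visit C
C → D
D → B
B → G
G → L
L → A
A → F
F → H
H → J
J → N
N → K
K → E
E → I
H → M

Visit order: C, D, B, G, L, A, F, H, J, N, K, E, I, M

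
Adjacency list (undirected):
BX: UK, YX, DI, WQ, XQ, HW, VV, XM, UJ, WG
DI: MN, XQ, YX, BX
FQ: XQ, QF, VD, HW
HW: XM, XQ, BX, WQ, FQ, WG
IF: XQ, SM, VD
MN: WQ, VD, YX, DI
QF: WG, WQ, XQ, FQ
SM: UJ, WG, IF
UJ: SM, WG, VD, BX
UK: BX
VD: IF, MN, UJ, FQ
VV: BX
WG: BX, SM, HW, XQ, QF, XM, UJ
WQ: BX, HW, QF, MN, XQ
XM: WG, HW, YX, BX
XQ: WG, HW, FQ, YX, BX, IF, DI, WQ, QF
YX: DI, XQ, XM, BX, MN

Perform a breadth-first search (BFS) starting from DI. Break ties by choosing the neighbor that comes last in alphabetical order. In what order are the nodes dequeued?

DI -> YX -> XQ -> MN -> BX -> XM -> WQ -> WG -> QF -> IF -> HW -> FQ -> VD -> VV -> UK -> UJ -> SM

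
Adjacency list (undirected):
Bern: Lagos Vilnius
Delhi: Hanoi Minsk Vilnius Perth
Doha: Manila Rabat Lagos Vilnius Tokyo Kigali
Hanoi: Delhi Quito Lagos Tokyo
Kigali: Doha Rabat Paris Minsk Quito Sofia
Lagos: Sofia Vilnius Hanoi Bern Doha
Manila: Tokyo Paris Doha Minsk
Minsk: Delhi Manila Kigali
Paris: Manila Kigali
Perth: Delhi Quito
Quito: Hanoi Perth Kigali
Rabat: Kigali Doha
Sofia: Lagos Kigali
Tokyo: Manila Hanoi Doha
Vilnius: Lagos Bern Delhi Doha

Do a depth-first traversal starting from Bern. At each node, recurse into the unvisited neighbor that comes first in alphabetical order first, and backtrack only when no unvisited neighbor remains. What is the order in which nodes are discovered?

Visit Bern
Bern → Lagos
Lagos → Doha
Doha → Kigali
Kigali → Minsk
Minsk → Delhi
Delhi → Hanoi
Hanoi → Quito
Quito → Perth
Hanoi → Tokyo
Tokyo → Manila
Manila → Paris
Delhi → Vilnius
Kigali → Rabat
Kigali → Sofia

Bern Lagos Doha Kigali Minsk Delhi Hanoi Quito Perth Tokyo Manila Paris Vilnius Rabat Sofia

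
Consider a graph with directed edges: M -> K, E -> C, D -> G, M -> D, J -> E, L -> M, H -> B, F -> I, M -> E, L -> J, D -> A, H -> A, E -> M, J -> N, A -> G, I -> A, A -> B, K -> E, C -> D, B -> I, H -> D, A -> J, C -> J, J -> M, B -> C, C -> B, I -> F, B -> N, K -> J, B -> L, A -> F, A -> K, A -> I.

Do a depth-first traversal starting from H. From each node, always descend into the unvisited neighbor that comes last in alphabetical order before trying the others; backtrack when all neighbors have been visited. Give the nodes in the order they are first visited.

Visit H
H → D
D → G
D → A
A → K
K → J
J → N
J → M
M → E
E → C
C → B
B → L
B → I
I → F

H → D → G → A → K → J → N → M → E → C → B → L → I → F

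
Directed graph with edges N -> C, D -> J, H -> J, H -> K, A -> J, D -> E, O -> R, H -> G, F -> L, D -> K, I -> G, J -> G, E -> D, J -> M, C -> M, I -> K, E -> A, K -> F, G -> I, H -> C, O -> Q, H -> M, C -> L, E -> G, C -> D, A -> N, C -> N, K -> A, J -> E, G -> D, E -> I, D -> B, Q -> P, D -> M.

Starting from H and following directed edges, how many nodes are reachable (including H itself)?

14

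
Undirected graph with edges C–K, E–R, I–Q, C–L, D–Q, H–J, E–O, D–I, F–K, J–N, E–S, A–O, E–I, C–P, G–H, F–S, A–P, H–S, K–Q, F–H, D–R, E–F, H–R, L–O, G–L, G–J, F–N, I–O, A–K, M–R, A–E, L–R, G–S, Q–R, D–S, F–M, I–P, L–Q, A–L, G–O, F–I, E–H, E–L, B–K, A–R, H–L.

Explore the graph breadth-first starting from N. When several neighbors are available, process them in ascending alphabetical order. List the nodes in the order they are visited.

Visit N; enqueue F, J → queue [F, J]
Visit F; enqueue E, H, I, K, M, S → queue [J, E, H, I, K, M, S]
Visit J; enqueue G → queue [E, H, I, K, M, S, G]
Visit E; enqueue A, L, O, R → queue [H, I, K, M, S, G, A, L, O, R]
Visit H → queue [I, K, M, S, G, A, L, O, R]
Visit I; enqueue D, P, Q → queue [K, M, S, G, A, L, O, R, D, P, Q]
Visit K; enqueue B, C → queue [M, S, G, A, L, O, R, D, P, Q, B, C]
Visit M → queue [S, G, A, L, O, R, D, P, Q, B, C]
Visit S → queue [G, A, L, O, R, D, P, Q, B, C]
Visit G → queue [A, L, O, R, D, P, Q, B, C]
Visit A → queue [L, O, R, D, P, Q, B, C]
Visit L → queue [O, R, D, P, Q, B, C]
Visit O → queue [R, D, P, Q, B, C]
Visit R → queue [D, P, Q, B, C]
Visit D → queue [P, Q, B, C]
Visit P → queue [Q, B, C]
Visit Q → queue [B, C]
Visit B → queue [C]
Visit C → queue []

N, F, J, E, H, I, K, M, S, G, A, L, O, R, D, P, Q, B, C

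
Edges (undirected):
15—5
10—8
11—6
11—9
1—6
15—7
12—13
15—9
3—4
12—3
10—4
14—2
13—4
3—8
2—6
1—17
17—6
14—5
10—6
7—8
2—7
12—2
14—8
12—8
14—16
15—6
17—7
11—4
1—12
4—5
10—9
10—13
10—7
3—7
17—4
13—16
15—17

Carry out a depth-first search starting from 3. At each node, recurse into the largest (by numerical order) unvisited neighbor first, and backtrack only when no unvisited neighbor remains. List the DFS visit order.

Visit 3
3 → 12
12 → 13
13 → 16
16 → 14
14 → 8
8 → 10
10 → 9
9 → 15
15 → 17
17 → 7
7 → 2
2 → 6
6 → 11
11 → 4
4 → 5
6 → 1

3, 12, 13, 16, 14, 8, 10, 9, 15, 17, 7, 2, 6, 11, 4, 5, 1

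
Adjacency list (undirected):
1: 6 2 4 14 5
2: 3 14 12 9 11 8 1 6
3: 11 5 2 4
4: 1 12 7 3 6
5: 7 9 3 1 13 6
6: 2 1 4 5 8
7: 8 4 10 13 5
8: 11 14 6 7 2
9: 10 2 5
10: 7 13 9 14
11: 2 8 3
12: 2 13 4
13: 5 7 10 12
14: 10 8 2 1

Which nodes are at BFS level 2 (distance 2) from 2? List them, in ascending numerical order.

4, 5, 7, 10, 13

Level 0: 2
Level 1: 1, 3, 6, 8, 9, 11, 12, 14
Level 2: 4, 5, 7, 10, 13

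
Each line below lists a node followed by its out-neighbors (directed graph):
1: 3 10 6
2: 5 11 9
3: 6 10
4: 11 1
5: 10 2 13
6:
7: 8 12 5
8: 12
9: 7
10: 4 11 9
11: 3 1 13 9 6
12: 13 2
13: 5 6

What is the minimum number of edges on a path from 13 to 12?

Level 0: 13
Level 1: 5, 6
Level 2: 2, 10
Level 3: 4, 9, 11
Level 4: 1, 3, 7
Level 5: 8, 12
12 first appears at level 5.

5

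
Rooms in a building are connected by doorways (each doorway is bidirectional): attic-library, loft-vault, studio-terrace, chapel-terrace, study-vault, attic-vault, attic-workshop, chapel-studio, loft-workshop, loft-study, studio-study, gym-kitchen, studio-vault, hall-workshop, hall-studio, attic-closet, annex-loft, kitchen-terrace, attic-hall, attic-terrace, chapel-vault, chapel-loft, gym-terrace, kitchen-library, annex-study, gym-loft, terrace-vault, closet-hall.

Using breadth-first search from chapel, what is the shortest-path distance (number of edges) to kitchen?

2

Level 0: chapel
Level 1: loft, studio, terrace, vault
Level 2: annex, attic, gym, hall, kitchen, study, workshop
Level 3: closet, library
kitchen first appears at level 2.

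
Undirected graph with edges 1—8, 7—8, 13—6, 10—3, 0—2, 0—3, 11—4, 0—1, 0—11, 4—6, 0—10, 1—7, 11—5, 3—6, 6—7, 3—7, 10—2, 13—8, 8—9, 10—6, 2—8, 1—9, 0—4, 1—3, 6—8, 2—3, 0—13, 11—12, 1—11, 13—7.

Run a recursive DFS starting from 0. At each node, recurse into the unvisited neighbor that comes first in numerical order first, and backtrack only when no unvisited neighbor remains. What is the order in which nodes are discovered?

0 1 3 2 8 6 4 11 5 12 7 13 10 9

Visit 0
0 → 1
1 → 3
3 → 2
2 → 8
8 → 6
6 → 4
4 → 11
11 → 5
11 → 12
6 → 7
7 → 13
6 → 10
8 → 9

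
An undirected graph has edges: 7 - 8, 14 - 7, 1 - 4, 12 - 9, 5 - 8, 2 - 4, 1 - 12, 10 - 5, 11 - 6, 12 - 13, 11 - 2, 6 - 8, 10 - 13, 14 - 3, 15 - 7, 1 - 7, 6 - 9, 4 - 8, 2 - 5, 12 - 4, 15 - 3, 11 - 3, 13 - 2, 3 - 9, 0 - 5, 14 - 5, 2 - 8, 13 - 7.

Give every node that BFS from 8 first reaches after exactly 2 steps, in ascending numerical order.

0, 1, 9, 10, 11, 12, 13, 14, 15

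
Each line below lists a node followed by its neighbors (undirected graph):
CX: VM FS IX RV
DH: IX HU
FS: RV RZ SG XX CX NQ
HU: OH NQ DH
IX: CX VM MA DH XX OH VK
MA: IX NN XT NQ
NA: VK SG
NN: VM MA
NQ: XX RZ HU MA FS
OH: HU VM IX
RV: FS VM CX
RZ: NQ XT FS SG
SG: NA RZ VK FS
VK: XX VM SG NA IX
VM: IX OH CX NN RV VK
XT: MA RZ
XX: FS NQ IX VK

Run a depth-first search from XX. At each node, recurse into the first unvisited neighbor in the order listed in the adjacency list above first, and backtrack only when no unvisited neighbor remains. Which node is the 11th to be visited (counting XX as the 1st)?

Visit XX
XX → FS
FS → RV
RV → VM
VM → IX
IX → CX
IX → MA
MA → NN
MA → XT
XT → RZ
RZ → NQ
NQ → HU
HU → OH
HU → DH
RZ → SG
SG → NA
NA → VK

Visit order: XX, FS, RV, VM, IX, CX, MA, NN, XT, RZ, NQ, HU, OH, DH, SG, NA, VK

NQ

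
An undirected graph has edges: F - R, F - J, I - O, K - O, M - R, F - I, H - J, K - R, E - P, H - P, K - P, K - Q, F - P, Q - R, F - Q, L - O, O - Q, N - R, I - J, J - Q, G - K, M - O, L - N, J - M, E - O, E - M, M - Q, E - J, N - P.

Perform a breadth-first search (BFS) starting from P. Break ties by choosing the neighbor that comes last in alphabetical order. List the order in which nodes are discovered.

Visit P; enqueue N, K, H, F, E → queue [N, K, H, F, E]
Visit N; enqueue R, L → queue [K, H, F, E, R, L]
Visit K; enqueue Q, O, G → queue [H, F, E, R, L, Q, O, G]
Visit H; enqueue J → queue [F, E, R, L, Q, O, G, J]
Visit F; enqueue I → queue [E, R, L, Q, O, G, J, I]
Visit E; enqueue M → queue [R, L, Q, O, G, J, I, M]
Visit R → queue [L, Q, O, G, J, I, M]
Visit L → queue [Q, O, G, J, I, M]
Visit Q → queue [O, G, J, I, M]
Visit O → queue [G, J, I, M]
Visit G → queue [J, I, M]
Visit J → queue [I, M]
Visit I → queue [M]
Visit M → queue []

P → N → K → H → F → E → R → L → Q → O → G → J → I → M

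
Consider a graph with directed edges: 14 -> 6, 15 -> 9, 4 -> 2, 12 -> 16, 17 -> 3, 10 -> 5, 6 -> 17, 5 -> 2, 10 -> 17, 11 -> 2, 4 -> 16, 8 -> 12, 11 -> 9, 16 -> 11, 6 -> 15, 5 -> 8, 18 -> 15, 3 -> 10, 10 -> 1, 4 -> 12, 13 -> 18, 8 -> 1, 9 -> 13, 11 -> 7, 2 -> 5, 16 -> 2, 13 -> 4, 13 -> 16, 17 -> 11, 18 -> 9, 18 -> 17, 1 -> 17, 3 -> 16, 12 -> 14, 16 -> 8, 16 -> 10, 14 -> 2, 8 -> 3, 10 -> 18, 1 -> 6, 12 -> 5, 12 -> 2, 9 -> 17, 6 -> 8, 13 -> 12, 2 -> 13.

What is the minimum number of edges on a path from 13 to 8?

Level 0: 13
Level 1: 4, 12, 16, 18
Level 2: 2, 5, 8, 9, 10, 11, 14, 15, 17
Level 3: 1, 3, 6, 7
8 first appears at level 2.

2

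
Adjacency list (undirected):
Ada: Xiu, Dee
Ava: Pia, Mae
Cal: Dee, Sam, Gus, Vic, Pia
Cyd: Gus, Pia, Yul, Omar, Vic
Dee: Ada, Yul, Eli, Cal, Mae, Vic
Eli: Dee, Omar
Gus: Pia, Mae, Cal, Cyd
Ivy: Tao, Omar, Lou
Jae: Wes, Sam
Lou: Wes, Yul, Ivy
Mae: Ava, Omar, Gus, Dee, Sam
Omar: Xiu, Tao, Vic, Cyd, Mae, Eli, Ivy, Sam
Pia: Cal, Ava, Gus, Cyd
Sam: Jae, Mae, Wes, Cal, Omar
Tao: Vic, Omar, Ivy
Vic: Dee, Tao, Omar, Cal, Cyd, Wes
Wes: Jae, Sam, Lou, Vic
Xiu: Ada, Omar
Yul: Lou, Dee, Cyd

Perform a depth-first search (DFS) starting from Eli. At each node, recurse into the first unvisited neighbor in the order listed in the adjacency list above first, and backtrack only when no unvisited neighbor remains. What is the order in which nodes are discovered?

Eli → Dee → Ada → Xiu → Omar → Tao → Vic → Cal → Sam → Jae → Wes → Lou → Yul → Cyd → Gus → Pia → Ava → Mae → Ivy

Visit Eli
Eli → Dee
Dee → Ada
Ada → Xiu
Xiu → Omar
Omar → Tao
Tao → Vic
Vic → Cal
Cal → Sam
Sam → Jae
Jae → Wes
Wes → Lou
Lou → Yul
Yul → Cyd
Cyd → Gus
Gus → Pia
Pia → Ava
Ava → Mae
Lou → Ivy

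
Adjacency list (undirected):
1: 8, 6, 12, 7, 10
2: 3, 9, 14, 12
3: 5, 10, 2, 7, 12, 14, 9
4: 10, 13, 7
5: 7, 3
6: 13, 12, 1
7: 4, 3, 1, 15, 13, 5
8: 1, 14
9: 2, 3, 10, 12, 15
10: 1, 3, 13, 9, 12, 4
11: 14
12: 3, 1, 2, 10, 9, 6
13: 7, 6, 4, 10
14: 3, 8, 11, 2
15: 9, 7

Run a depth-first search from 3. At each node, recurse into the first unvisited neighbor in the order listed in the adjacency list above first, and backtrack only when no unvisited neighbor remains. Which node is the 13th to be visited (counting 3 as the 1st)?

6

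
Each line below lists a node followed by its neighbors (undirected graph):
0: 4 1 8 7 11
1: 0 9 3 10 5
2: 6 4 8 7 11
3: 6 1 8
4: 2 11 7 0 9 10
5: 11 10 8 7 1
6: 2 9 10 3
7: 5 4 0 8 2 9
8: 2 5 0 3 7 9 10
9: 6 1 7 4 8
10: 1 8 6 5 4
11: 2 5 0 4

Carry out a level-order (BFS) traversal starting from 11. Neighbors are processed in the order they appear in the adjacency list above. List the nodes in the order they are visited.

11 -> 2 -> 5 -> 0 -> 4 -> 6 -> 8 -> 7 -> 10 -> 1 -> 9 -> 3

Visit 11; enqueue 2, 5, 0, 4 → queue [2, 5, 0, 4]
Visit 2; enqueue 6, 8, 7 → queue [5, 0, 4, 6, 8, 7]
Visit 5; enqueue 10, 1 → queue [0, 4, 6, 8, 7, 10, 1]
Visit 0 → queue [4, 6, 8, 7, 10, 1]
Visit 4; enqueue 9 → queue [6, 8, 7, 10, 1, 9]
Visit 6; enqueue 3 → queue [8, 7, 10, 1, 9, 3]
Visit 8 → queue [7, 10, 1, 9, 3]
Visit 7 → queue [10, 1, 9, 3]
Visit 10 → queue [1, 9, 3]
Visit 1 → queue [9, 3]
Visit 9 → queue [3]
Visit 3 → queue []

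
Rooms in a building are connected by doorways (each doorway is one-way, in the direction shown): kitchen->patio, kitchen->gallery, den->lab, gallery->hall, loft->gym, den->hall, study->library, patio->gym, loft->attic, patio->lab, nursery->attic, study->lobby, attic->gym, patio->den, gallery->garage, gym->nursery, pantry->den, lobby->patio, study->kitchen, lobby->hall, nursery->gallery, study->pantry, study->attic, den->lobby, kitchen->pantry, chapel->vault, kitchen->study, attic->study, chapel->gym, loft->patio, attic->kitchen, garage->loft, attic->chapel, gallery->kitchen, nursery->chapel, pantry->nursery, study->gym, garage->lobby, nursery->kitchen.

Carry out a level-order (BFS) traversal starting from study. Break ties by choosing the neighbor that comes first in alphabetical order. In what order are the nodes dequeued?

Visit study; enqueue attic, gym, kitchen, library, lobby, pantry → queue [attic, gym, kitchen, library, lobby, pantry]
Visit attic; enqueue chapel → queue [gym, kitchen, library, lobby, pantry, chapel]
Visit gym; enqueue nursery → queue [kitchen, library, lobby, pantry, chapel, nursery]
Visit kitchen; enqueue gallery, patio → queue [library, lobby, pantry, chapel, nursery, gallery, patio]
Visit library → queue [lobby, pantry, chapel, nursery, gallery, patio]
Visit lobby; enqueue hall → queue [pantry, chapel, nursery, gallery, patio, hall]
Visit pantry; enqueue den → queue [chapel, nursery, gallery, patio, hall, den]
Visit chapel; enqueue vault → queue [nursery, gallery, patio, hall, den, vault]
Visit nursery → queue [gallery, patio, hall, den, vault]
Visit gallery; enqueue garage → queue [patio, hall, den, vault, garage]
Visit patio; enqueue lab → queue [hall, den, vault, garage, lab]
Visit hall → queue [den, vault, garage, lab]
Visit den → queue [vault, garage, lab]
Visit vault → queue [garage, lab]
Visit garage; enqueue loft → queue [lab, loft]
Visit lab → queue [loft]
Visit loft → queue []

study → attic → gym → kitchen → library → lobby → pantry → chapel → nursery → gallery → patio → hall → den → vault → garage → lab → loft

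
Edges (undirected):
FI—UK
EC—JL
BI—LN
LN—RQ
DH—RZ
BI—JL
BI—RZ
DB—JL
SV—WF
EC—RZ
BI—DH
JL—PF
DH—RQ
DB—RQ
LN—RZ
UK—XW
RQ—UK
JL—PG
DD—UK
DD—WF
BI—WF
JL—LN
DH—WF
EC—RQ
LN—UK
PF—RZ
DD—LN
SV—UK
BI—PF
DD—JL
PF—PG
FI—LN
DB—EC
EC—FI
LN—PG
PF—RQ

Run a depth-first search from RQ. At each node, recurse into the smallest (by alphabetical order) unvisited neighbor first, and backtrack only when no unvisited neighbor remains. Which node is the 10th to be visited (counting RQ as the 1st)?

JL

Visit RQ
RQ → DB
DB → EC
EC → FI
FI → LN
LN → BI
BI → DH
DH → RZ
RZ → PF
PF → JL
JL → DD
DD → UK
UK → SV
SV → WF
UK → XW
JL → PG

Visit order: RQ, DB, EC, FI, LN, BI, DH, RZ, PF, JL, DD, UK, SV, WF, XW, PG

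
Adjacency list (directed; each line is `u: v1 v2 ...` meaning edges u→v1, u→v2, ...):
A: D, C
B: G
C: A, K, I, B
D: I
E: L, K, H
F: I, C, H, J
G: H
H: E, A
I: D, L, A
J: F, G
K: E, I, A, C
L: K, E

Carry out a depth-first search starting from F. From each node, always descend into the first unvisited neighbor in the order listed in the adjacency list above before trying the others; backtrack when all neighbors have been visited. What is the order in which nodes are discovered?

Visit F
F → I
I → D
I → L
L → K
K → E
E → H
H → A
A → C
C → B
B → G
F → J

F, I, D, L, K, E, H, A, C, B, G, J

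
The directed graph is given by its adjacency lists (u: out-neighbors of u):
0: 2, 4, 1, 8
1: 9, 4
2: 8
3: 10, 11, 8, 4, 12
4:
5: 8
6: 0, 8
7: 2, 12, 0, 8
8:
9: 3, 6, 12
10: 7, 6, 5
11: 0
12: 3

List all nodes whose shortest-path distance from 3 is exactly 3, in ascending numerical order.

Level 0: 3
Level 1: 4, 8, 10, 11, 12
Level 2: 0, 5, 6, 7
Level 3: 1, 2
Level 4: 9

1, 2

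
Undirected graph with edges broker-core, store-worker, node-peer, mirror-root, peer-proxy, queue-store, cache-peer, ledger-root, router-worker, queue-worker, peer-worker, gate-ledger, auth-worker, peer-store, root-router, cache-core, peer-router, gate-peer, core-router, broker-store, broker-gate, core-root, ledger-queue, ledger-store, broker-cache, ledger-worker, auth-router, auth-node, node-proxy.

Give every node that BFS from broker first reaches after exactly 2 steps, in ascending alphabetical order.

Level 0: broker
Level 1: cache, core, gate, store
Level 2: ledger, peer, queue, root, router, worker
Level 3: auth, mirror, node, proxy

ledger, peer, queue, root, router, worker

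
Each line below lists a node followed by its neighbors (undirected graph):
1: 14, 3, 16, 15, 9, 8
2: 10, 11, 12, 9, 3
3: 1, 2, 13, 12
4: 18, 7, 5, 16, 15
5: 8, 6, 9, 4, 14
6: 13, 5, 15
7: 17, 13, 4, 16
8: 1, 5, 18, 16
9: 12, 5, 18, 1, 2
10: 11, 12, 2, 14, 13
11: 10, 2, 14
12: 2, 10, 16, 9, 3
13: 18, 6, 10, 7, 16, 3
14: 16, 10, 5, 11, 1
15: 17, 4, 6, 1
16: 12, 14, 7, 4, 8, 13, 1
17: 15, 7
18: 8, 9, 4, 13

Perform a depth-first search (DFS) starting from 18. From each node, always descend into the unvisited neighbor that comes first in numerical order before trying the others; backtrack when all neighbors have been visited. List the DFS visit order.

Visit 18
18 → 4
4 → 5
5 → 6
6 → 13
13 → 3
3 → 1
1 → 8
8 → 16
16 → 7
7 → 17
17 → 15
16 → 12
12 → 2
2 → 9
2 → 10
10 → 11
11 → 14

18, 4, 5, 6, 13, 3, 1, 8, 16, 7, 17, 15, 12, 2, 9, 10, 11, 14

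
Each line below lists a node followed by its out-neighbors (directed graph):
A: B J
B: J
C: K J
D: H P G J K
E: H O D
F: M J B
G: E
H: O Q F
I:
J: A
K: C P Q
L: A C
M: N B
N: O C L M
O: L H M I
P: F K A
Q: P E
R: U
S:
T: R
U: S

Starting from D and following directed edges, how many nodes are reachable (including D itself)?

17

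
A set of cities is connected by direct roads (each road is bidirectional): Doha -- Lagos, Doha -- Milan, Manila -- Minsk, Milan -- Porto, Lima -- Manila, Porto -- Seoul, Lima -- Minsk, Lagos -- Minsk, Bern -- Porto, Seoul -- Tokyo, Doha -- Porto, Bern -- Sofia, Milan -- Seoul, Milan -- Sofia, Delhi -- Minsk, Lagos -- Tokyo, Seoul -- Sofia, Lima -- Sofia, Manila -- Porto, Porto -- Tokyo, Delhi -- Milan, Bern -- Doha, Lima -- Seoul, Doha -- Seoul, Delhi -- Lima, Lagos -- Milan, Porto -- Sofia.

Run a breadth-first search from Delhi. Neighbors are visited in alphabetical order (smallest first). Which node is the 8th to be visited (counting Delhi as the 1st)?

Doha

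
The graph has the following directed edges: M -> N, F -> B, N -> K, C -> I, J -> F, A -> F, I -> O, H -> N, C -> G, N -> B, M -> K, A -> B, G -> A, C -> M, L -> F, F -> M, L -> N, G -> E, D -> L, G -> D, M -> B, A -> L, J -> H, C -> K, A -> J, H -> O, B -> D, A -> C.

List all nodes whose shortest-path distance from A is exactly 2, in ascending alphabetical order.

Level 0: A
Level 1: B, C, F, J, L
Level 2: D, G, H, I, K, M, N
Level 3: E, O

D, G, H, I, K, M, N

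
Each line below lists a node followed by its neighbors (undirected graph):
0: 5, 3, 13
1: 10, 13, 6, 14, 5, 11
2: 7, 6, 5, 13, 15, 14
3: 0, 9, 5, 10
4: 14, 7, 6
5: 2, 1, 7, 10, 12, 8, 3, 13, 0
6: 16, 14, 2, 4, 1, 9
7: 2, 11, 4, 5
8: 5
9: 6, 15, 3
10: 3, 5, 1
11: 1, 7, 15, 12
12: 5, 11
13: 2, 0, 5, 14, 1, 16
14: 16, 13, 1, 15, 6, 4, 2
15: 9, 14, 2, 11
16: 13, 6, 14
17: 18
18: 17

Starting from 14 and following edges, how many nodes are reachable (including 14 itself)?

17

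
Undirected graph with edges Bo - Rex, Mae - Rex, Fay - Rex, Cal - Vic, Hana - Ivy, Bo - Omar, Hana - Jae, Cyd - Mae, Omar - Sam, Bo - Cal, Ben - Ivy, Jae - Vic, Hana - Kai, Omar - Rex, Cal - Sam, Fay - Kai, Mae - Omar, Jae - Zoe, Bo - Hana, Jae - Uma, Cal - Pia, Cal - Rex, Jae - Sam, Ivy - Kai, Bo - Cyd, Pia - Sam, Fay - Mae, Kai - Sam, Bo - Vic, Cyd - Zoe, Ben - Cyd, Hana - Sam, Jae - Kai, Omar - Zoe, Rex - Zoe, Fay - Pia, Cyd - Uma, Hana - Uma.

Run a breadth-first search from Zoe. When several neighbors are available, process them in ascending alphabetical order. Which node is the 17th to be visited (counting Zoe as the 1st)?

Visit Zoe; enqueue Cyd, Jae, Omar, Rex → queue [Cyd, Jae, Omar, Rex]
Visit Cyd; enqueue Ben, Bo, Mae, Uma → queue [Jae, Omar, Rex, Ben, Bo, Mae, Uma]
Visit Jae; enqueue Hana, Kai, Sam, Vic → queue [Omar, Rex, Ben, Bo, Mae, Uma, Hana, Kai, Sam, Vic]
Visit Omar → queue [Rex, Ben, Bo, Mae, Uma, Hana, Kai, Sam, Vic]
Visit Rex; enqueue Cal, Fay → queue [Ben, Bo, Mae, Uma, Hana, Kai, Sam, Vic, Cal, Fay]
Visit Ben; enqueue Ivy → queue [Bo, Mae, Uma, Hana, Kai, Sam, Vic, Cal, Fay, Ivy]
Visit Bo → queue [Mae, Uma, Hana, Kai, Sam, Vic, Cal, Fay, Ivy]
Visit Mae → queue [Uma, Hana, Kai, Sam, Vic, Cal, Fay, Ivy]
Visit Uma → queue [Hana, Kai, Sam, Vic, Cal, Fay, Ivy]
Visit Hana → queue [Kai, Sam, Vic, Cal, Fay, Ivy]
Visit Kai → queue [Sam, Vic, Cal, Fay, Ivy]
Visit Sam; enqueue Pia → queue [Vic, Cal, Fay, Ivy, Pia]
Visit Vic → queue [Cal, Fay, Ivy, Pia]
Visit Cal → queue [Fay, Ivy, Pia]
Visit Fay → queue [Ivy, Pia]
Visit Ivy → queue [Pia]
Visit Pia → queue []

Visit order: Zoe, Cyd, Jae, Omar, Rex, Ben, Bo, Mae, Uma, Hana, Kai, Sam, Vic, Cal, Fay, Ivy, Pia

Pia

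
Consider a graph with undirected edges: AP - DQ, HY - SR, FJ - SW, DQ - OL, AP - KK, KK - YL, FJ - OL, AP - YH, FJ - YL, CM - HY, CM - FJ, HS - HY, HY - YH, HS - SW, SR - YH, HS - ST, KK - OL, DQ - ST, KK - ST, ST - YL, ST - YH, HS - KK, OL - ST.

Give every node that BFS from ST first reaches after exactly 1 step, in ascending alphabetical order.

Level 0: ST
Level 1: DQ, HS, KK, OL, YH, YL
Level 2: AP, FJ, HY, SR, SW
Level 3: CM

DQ, HS, KK, OL, YH, YL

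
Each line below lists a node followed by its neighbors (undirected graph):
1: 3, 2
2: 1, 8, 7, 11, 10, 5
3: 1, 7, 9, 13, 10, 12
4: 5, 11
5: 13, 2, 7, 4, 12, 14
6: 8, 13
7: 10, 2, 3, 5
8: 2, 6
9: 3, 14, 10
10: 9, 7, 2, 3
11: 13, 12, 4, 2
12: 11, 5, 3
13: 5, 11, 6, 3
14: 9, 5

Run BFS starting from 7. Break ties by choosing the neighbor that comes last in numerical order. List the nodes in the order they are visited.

Visit 7; enqueue 10, 5, 3, 2 → queue [10, 5, 3, 2]
Visit 10; enqueue 9 → queue [5, 3, 2, 9]
Visit 5; enqueue 14, 13, 12, 4 → queue [3, 2, 9, 14, 13, 12, 4]
Visit 3; enqueue 1 → queue [2, 9, 14, 13, 12, 4, 1]
Visit 2; enqueue 11, 8 → queue [9, 14, 13, 12, 4, 1, 11, 8]
Visit 9 → queue [14, 13, 12, 4, 1, 11, 8]
Visit 14 → queue [13, 12, 4, 1, 11, 8]
Visit 13; enqueue 6 → queue [12, 4, 1, 11, 8, 6]
Visit 12 → queue [4, 1, 11, 8, 6]
Visit 4 → queue [1, 11, 8, 6]
Visit 1 → queue [11, 8, 6]
Visit 11 → queue [8, 6]
Visit 8 → queue [6]
Visit 6 → queue []

7, 10, 5, 3, 2, 9, 14, 13, 12, 4, 1, 11, 8, 6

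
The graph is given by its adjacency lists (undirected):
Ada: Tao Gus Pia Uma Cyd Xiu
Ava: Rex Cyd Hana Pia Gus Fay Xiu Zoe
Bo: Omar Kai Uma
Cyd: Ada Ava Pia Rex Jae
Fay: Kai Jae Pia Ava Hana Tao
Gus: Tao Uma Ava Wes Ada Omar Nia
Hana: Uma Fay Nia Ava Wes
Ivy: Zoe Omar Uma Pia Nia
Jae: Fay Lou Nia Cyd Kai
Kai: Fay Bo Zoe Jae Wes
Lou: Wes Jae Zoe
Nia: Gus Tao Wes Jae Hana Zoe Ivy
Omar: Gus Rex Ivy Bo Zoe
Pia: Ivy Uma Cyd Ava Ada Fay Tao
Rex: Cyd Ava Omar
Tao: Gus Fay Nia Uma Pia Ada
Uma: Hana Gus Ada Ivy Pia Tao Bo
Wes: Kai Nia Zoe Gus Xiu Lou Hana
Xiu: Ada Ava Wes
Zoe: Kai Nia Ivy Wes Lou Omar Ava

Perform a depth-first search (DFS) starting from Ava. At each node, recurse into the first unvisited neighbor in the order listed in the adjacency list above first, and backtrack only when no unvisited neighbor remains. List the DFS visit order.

Ava → Rex → Cyd → Ada → Tao → Gus → Uma → Hana → Fay → Kai → Bo → Omar → Ivy → Zoe → Nia → Wes → Xiu → Lou → Jae → Pia

Visit Ava
Ava → Rex
Rex → Cyd
Cyd → Ada
Ada → Tao
Tao → Gus
Gus → Uma
Uma → Hana
Hana → Fay
Fay → Kai
Kai → Bo
Bo → Omar
Omar → Ivy
Ivy → Zoe
Zoe → Nia
Nia → Wes
Wes → Xiu
Wes → Lou
Lou → Jae
Ivy → Pia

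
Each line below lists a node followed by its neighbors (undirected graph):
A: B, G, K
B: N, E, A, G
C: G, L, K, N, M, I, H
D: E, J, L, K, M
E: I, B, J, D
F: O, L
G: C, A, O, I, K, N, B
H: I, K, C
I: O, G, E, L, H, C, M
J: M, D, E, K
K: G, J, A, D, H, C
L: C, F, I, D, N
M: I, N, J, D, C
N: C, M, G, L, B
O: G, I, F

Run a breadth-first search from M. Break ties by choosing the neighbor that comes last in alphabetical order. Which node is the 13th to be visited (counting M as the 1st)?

H

Visit M; enqueue N, J, I, D, C → queue [N, J, I, D, C]
Visit N; enqueue L, G, B → queue [J, I, D, C, L, G, B]
Visit J; enqueue K, E → queue [I, D, C, L, G, B, K, E]
Visit I; enqueue O, H → queue [D, C, L, G, B, K, E, O, H]
Visit D → queue [C, L, G, B, K, E, O, H]
Visit C → queue [L, G, B, K, E, O, H]
Visit L; enqueue F → queue [G, B, K, E, O, H, F]
Visit G; enqueue A → queue [B, K, E, O, H, F, A]
Visit B → queue [K, E, O, H, F, A]
Visit K → queue [E, O, H, F, A]
Visit E → queue [O, H, F, A]
Visit O → queue [H, F, A]
Visit H → queue [F, A]
Visit F → queue [A]
Visit A → queue []

Visit order: M, N, J, I, D, C, L, G, B, K, E, O, H, F, A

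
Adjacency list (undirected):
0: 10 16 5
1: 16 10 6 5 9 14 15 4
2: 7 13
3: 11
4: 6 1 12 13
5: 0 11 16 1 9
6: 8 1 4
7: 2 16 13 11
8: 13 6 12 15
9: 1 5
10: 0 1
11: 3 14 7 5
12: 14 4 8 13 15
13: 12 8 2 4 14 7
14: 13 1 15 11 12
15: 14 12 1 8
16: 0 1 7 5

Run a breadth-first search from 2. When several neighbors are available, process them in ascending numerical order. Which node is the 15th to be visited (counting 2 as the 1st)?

15

Visit 2; enqueue 7, 13 → queue [7, 13]
Visit 7; enqueue 11, 16 → queue [13, 11, 16]
Visit 13; enqueue 4, 8, 12, 14 → queue [11, 16, 4, 8, 12, 14]
Visit 11; enqueue 3, 5 → queue [16, 4, 8, 12, 14, 3, 5]
Visit 16; enqueue 0, 1 → queue [4, 8, 12, 14, 3, 5, 0, 1]
Visit 4; enqueue 6 → queue [8, 12, 14, 3, 5, 0, 1, 6]
Visit 8; enqueue 15 → queue [12, 14, 3, 5, 0, 1, 6, 15]
Visit 12 → queue [14, 3, 5, 0, 1, 6, 15]
Visit 14 → queue [3, 5, 0, 1, 6, 15]
Visit 3 → queue [5, 0, 1, 6, 15]
Visit 5; enqueue 9 → queue [0, 1, 6, 15, 9]
Visit 0; enqueue 10 → queue [1, 6, 15, 9, 10]
Visit 1 → queue [6, 15, 9, 10]
Visit 6 → queue [15, 9, 10]
Visit 15 → queue [9, 10]
Visit 9 → queue [10]
Visit 10 → queue []

Visit order: 2, 7, 13, 11, 16, 4, 8, 12, 14, 3, 5, 0, 1, 6, 15, 9, 10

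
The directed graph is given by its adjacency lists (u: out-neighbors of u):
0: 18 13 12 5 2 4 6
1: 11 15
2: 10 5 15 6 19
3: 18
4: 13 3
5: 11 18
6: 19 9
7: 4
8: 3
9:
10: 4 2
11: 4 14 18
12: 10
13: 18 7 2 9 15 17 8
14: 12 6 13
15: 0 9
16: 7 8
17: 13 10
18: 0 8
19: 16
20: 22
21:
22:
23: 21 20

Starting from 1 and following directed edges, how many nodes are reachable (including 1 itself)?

20

BFS from 1 visits: 1, 11, 15, 4, 14, 18, 0, 9, 3, 13, 6, 12, 8, 2, 5, 7, 17, 19, 10, 16
Reachable nodes: 20 of 24 total.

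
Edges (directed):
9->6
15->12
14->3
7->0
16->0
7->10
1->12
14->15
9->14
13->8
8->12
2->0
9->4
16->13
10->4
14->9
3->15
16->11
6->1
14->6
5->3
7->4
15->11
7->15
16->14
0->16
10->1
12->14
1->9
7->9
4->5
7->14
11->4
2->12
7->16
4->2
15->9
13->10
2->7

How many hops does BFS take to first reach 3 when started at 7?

2

Level 0: 7
Level 1: 0, 4, 9, 10, 14, 15, 16
Level 2: 1, 2, 3, 5, 6, 11, 12, 13
Level 3: 8
3 first appears at level 2.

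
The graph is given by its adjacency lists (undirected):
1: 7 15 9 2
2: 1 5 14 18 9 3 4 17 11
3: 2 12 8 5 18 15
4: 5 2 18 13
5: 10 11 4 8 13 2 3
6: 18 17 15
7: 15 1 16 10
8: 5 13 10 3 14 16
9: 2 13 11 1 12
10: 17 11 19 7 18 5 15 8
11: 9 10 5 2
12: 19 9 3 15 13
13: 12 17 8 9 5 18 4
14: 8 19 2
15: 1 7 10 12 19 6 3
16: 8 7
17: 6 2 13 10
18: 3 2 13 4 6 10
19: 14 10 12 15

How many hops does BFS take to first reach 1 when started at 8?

3

Level 0: 8
Level 1: 3, 5, 10, 13, 14, 16
Level 2: 2, 4, 7, 9, 11, 12, 15, 17, 18, 19
Level 3: 1, 6
1 first appears at level 3.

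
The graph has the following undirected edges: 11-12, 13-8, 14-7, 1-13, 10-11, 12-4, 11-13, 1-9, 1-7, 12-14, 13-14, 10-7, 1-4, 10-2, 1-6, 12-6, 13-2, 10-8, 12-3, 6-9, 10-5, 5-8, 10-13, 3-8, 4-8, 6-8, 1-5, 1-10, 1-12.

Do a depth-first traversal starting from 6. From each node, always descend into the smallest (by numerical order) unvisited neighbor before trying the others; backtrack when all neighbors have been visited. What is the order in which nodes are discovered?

Visit 6
6 → 1
1 → 4
4 → 8
8 → 3
3 → 12
12 → 11
11 → 10
10 → 2
2 → 13
13 → 14
14 → 7
10 → 5
1 → 9

6 -> 1 -> 4 -> 8 -> 3 -> 12 -> 11 -> 10 -> 2 -> 13 -> 14 -> 7 -> 5 -> 9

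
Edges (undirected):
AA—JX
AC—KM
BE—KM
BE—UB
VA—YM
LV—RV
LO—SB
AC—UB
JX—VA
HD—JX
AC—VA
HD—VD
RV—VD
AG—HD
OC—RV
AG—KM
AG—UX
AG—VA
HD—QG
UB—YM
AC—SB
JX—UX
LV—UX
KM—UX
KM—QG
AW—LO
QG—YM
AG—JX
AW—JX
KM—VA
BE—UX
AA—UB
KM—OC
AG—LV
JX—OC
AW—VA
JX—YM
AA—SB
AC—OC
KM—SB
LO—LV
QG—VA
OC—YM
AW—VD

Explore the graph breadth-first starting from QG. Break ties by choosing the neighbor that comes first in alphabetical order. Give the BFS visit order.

QG, HD, KM, VA, YM, AG, JX, VD, AC, BE, OC, SB, UX, AW, UB, LV, AA, RV, LO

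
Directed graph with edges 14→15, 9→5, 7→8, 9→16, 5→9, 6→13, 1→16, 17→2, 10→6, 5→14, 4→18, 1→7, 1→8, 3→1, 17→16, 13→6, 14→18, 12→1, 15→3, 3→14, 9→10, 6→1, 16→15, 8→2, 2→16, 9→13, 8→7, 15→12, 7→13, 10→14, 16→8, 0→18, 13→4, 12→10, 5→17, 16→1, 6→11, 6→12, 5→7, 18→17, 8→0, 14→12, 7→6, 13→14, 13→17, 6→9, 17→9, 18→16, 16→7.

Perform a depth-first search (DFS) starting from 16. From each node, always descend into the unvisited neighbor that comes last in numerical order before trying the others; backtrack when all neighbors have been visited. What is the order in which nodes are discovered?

Visit 16
16 → 15
15 → 12
12 → 10
10 → 14
14 → 18
18 → 17
17 → 9
9 → 13
13 → 6
6 → 11
6 → 1
1 → 8
8 → 7
8 → 2
8 → 0
13 → 4
9 → 5
15 → 3

16 15 12 10 14 18 17 9 13 6 11 1 8 7 2 0 4 5 3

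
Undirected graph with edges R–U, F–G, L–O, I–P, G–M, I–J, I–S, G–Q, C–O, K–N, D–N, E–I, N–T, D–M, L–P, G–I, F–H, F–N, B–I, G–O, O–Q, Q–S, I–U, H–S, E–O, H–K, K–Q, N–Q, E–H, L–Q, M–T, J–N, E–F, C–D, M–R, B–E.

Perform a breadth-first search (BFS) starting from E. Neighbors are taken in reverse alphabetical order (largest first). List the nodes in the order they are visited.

Visit E; enqueue O, I, H, F, B → queue [O, I, H, F, B]
Visit O; enqueue Q, L, G, C → queue [I, H, F, B, Q, L, G, C]
Visit I; enqueue U, S, P, J → queue [H, F, B, Q, L, G, C, U, S, P, J]
Visit H; enqueue K → queue [F, B, Q, L, G, C, U, S, P, J, K]
Visit F; enqueue N → queue [B, Q, L, G, C, U, S, P, J, K, N]
Visit B → queue [Q, L, G, C, U, S, P, J, K, N]
Visit Q → queue [L, G, C, U, S, P, J, K, N]
Visit L → queue [G, C, U, S, P, J, K, N]
Visit G; enqueue M → queue [C, U, S, P, J, K, N, M]
Visit C; enqueue D → queue [U, S, P, J, K, N, M, D]
Visit U; enqueue R → queue [S, P, J, K, N, M, D, R]
Visit S → queue [P, J, K, N, M, D, R]
Visit P → queue [J, K, N, M, D, R]
Visit J → queue [K, N, M, D, R]
Visit K → queue [N, M, D, R]
Visit N; enqueue T → queue [M, D, R, T]
Visit M → queue [D, R, T]
Visit D → queue [R, T]
Visit R → queue [T]
Visit T → queue []

E O I H F B Q L G C U S P J K N M D R T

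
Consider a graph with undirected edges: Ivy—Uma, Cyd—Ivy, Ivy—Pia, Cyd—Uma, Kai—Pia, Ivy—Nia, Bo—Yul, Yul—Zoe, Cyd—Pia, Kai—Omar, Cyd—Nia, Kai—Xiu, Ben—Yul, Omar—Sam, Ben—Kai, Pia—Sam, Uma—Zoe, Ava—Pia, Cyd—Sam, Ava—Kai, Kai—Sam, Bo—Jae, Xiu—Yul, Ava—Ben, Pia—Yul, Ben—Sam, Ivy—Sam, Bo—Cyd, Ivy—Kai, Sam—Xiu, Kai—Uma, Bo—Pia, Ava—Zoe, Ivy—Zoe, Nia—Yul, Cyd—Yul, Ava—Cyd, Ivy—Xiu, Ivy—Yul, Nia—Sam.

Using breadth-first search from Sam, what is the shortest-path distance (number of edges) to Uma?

2

Level 0: Sam
Level 1: Ben, Cyd, Ivy, Kai, Nia, Omar, Pia, Xiu
Level 2: Ava, Bo, Uma, Yul, Zoe
Level 3: Jae
Uma first appears at level 2.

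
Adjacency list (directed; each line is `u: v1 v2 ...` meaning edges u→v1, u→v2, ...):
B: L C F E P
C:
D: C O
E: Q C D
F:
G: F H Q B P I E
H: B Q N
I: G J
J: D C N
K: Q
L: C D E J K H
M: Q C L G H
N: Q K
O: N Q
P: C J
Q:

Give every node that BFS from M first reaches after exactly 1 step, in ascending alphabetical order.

C, G, H, L, Q

Level 0: M
Level 1: C, G, H, L, Q
Level 2: B, D, E, F, I, J, K, N, P
Level 3: O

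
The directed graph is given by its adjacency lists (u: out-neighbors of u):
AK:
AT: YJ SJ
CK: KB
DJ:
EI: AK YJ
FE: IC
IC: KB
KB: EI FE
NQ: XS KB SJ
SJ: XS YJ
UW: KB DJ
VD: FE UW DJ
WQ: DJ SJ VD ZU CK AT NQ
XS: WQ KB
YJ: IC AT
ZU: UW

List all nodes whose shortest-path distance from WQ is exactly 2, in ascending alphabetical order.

Level 0: WQ
Level 1: AT, CK, DJ, NQ, SJ, VD, ZU
Level 2: FE, KB, UW, XS, YJ
Level 3: EI, IC
Level 4: AK

FE, KB, UW, XS, YJ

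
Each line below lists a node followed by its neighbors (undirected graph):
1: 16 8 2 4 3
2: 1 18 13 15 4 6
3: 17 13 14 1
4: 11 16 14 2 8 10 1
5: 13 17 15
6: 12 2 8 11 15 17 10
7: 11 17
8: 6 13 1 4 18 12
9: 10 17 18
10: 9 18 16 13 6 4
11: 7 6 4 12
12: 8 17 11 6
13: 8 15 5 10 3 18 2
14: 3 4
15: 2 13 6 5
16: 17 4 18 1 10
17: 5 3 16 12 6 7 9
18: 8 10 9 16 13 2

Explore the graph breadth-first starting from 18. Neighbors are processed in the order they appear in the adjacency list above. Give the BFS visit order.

18 -> 8 -> 10 -> 9 -> 16 -> 13 -> 2 -> 6 -> 1 -> 4 -> 12 -> 17 -> 15 -> 5 -> 3 -> 11 -> 14 -> 7

Visit 18; enqueue 8, 10, 9, 16, 13, 2 → queue [8, 10, 9, 16, 13, 2]
Visit 8; enqueue 6, 1, 4, 12 → queue [10, 9, 16, 13, 2, 6, 1, 4, 12]
Visit 10 → queue [9, 16, 13, 2, 6, 1, 4, 12]
Visit 9; enqueue 17 → queue [16, 13, 2, 6, 1, 4, 12, 17]
Visit 16 → queue [13, 2, 6, 1, 4, 12, 17]
Visit 13; enqueue 15, 5, 3 → queue [2, 6, 1, 4, 12, 17, 15, 5, 3]
Visit 2 → queue [6, 1, 4, 12, 17, 15, 5, 3]
Visit 6; enqueue 11 → queue [1, 4, 12, 17, 15, 5, 3, 11]
Visit 1 → queue [4, 12, 17, 15, 5, 3, 11]
Visit 4; enqueue 14 → queue [12, 17, 15, 5, 3, 11, 14]
Visit 12 → queue [17, 15, 5, 3, 11, 14]
Visit 17; enqueue 7 → queue [15, 5, 3, 11, 14, 7]
Visit 15 → queue [5, 3, 11, 14, 7]
Visit 5 → queue [3, 11, 14, 7]
Visit 3 → queue [11, 14, 7]
Visit 11 → queue [14, 7]
Visit 14 → queue [7]
Visit 7 → queue []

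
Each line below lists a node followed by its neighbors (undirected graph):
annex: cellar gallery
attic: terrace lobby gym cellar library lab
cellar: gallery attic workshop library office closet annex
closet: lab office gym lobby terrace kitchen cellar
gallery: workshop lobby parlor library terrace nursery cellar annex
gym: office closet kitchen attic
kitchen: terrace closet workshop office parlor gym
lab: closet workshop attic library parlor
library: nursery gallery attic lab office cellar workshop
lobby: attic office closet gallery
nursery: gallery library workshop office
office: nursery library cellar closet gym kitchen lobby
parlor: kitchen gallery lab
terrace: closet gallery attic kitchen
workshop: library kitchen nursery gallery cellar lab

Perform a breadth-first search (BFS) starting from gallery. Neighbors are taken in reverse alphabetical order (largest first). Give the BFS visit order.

gallery → workshop → terrace → parlor → nursery → lobby → library → cellar → annex → lab → kitchen → closet → attic → office → gym

Visit gallery; enqueue workshop, terrace, parlor, nursery, lobby, library, cellar, annex → queue [workshop, terrace, parlor, nursery, lobby, library, cellar, annex]
Visit workshop; enqueue lab, kitchen → queue [terrace, parlor, nursery, lobby, library, cellar, annex, lab, kitchen]
Visit terrace; enqueue closet, attic → queue [parlor, nursery, lobby, library, cellar, annex, lab, kitchen, closet, attic]
Visit parlor → queue [nursery, lobby, library, cellar, annex, lab, kitchen, closet, attic]
Visit nursery; enqueue office → queue [lobby, library, cellar, annex, lab, kitchen, closet, attic, office]
Visit lobby → queue [library, cellar, annex, lab, kitchen, closet, attic, office]
Visit library → queue [cellar, annex, lab, kitchen, closet, attic, office]
Visit cellar → queue [annex, lab, kitchen, closet, attic, office]
Visit annex → queue [lab, kitchen, closet, attic, office]
Visit lab → queue [kitchen, closet, attic, office]
Visit kitchen; enqueue gym → queue [closet, attic, office, gym]
Visit closet → queue [attic, office, gym]
Visit attic → queue [office, gym]
Visit office → queue [gym]
Visit gym → queue []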